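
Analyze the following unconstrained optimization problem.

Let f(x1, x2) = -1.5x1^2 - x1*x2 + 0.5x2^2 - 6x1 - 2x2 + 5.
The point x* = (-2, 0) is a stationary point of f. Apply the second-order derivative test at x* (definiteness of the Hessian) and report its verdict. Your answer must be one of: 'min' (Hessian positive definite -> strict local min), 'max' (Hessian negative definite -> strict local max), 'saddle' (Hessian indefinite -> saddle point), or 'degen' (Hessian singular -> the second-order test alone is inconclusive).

Compute the Hessian H = grad^2 f:
  H = [[-3, -1], [-1, 1]]
Verify stationarity: grad f(x*) = H x* + g = (0, 0).
Eigenvalues of H: -3.2361, 1.2361.
Eigenvalues have mixed signs, so H is indefinite -> x* is a saddle point.

saddle


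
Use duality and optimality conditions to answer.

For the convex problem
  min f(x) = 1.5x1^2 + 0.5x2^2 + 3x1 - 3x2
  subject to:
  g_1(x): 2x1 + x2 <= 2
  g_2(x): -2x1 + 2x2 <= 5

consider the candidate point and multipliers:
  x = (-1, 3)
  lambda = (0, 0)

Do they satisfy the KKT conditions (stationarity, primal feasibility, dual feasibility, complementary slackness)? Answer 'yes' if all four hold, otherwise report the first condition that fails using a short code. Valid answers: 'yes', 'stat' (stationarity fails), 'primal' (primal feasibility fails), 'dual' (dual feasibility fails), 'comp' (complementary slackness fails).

Gradient of f: grad f(x) = Q x + c = (0, 0)
Constraint values g_i(x) = a_i^T x - b_i:
  g_1((-1, 3)) = -1
  g_2((-1, 3)) = 3
Stationarity residual: grad f(x) + sum_i lambda_i a_i = (0, 0)
  -> stationarity OK
Primal feasibility (all g_i <= 0): FAILS
Dual feasibility (all lambda_i >= 0): OK
Complementary slackness (lambda_i * g_i(x) = 0 for all i): OK

Verdict: the first failing condition is primal_feasibility -> primal.

primal


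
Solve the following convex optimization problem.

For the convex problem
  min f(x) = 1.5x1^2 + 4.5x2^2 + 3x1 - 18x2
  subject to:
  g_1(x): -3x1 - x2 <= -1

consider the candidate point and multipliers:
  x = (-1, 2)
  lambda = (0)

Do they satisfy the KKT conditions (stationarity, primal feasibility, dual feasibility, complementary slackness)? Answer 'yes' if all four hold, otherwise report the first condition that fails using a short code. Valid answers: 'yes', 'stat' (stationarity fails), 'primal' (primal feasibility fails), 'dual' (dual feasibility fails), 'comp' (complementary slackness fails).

Gradient of f: grad f(x) = Q x + c = (0, 0)
Constraint values g_i(x) = a_i^T x - b_i:
  g_1((-1, 2)) = 2
Stationarity residual: grad f(x) + sum_i lambda_i a_i = (0, 0)
  -> stationarity OK
Primal feasibility (all g_i <= 0): FAILS
Dual feasibility (all lambda_i >= 0): OK
Complementary slackness (lambda_i * g_i(x) = 0 for all i): OK

Verdict: the first failing condition is primal_feasibility -> primal.

primal


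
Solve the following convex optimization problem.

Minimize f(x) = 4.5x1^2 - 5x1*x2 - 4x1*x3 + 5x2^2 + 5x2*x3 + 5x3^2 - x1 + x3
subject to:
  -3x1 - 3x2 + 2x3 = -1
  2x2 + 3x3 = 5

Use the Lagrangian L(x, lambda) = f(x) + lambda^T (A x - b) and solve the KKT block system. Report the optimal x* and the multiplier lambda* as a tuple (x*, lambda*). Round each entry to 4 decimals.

Form the Lagrangian:
  L(x, lambda) = (1/2) x^T Q x + c^T x + lambda^T (A x - b)
Stationarity (grad_x L = 0): Q x + c + A^T lambda = 0.
Primal feasibility: A x = b.

This gives the KKT block system:
  [ Q   A^T ] [ x     ]   [-c ]
  [ A    0  ] [ lambda ] = [ b ]

Solving the linear system:
  x*      = (0.8146, 0.436, 1.376)
  lambda* = (-0.4509, -4.2599)
  f(x*)   = 10.705

x* = (0.8146, 0.436, 1.376), lambda* = (-0.4509, -4.2599)


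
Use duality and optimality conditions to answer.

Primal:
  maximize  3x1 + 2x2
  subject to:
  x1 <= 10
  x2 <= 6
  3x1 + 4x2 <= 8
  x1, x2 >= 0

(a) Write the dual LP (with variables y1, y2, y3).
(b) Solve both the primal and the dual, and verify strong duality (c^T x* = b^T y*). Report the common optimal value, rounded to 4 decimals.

The standard primal-dual pair for 'max c^T x s.t. A x <= b, x >= 0' is:
  Dual:  min b^T y  s.t.  A^T y >= c,  y >= 0.

So the dual LP is:
  minimize  10y1 + 6y2 + 8y3
  subject to:
    y1 + 3y3 >= 3
    y2 + 4y3 >= 2
    y1, y2, y3 >= 0

Solving the primal: x* = (2.6667, 0).
  primal value c^T x* = 8.
Solving the dual: y* = (0, 0, 1).
  dual value b^T y* = 8.
Strong duality: c^T x* = b^T y*. Confirmed.

8


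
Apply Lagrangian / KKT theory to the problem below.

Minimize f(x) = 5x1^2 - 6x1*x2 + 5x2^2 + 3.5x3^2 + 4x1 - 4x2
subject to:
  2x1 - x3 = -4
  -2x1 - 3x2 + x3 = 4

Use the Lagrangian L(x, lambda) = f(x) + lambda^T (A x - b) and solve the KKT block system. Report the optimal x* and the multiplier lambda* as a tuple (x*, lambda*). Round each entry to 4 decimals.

Form the Lagrangian:
  L(x, lambda) = (1/2) x^T Q x + c^T x + lambda^T (A x - b)
Stationarity (grad_x L = 0): Q x + c + A^T lambda = 0.
Primal feasibility: A x = b.

This gives the KKT block system:
  [ Q   A^T ] [ x     ]   [-c ]
  [ A    0  ] [ lambda ] = [ b ]

Solving the linear system:
  x*      = (-1.5789, 0, 0.8421)
  lambda* = (7.7193, 1.8246)
  f(x*)   = 8.6316

x* = (-1.5789, 0, 0.8421), lambda* = (7.7193, 1.8246)


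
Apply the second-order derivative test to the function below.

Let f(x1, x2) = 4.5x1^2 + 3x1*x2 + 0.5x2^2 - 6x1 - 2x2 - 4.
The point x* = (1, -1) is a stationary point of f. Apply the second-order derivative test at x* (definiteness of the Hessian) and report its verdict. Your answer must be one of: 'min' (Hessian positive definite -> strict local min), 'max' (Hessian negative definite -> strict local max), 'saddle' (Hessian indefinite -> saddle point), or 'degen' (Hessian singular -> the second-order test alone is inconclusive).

Compute the Hessian H = grad^2 f:
  H = [[9, 3], [3, 1]]
Verify stationarity: grad f(x*) = H x* + g = (0, 0).
Eigenvalues of H: 0, 10.
H has a zero eigenvalue (singular; positive semidefinite but not definite), so H is neither positive definite, negative definite, nor indefinite. The second-order test alone is inconclusive -> degen.
(Indeed, f is constant along the null direction of H through x*, so x* is not a strict local extremum.)

degen


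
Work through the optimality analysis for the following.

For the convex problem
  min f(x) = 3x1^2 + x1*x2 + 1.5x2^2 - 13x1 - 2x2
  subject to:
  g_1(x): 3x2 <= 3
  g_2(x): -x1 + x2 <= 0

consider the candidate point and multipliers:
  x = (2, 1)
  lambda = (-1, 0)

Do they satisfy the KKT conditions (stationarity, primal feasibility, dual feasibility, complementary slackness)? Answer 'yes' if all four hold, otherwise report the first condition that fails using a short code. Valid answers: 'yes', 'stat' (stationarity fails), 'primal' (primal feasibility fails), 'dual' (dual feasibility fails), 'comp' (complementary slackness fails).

Gradient of f: grad f(x) = Q x + c = (0, 3)
Constraint values g_i(x) = a_i^T x - b_i:
  g_1((2, 1)) = 0
  g_2((2, 1)) = -1
Stationarity residual: grad f(x) + sum_i lambda_i a_i = (0, 0)
  -> stationarity OK
Primal feasibility (all g_i <= 0): OK
Dual feasibility (all lambda_i >= 0): FAILS
Complementary slackness (lambda_i * g_i(x) = 0 for all i): OK

Verdict: the first failing condition is dual_feasibility -> dual.

dual


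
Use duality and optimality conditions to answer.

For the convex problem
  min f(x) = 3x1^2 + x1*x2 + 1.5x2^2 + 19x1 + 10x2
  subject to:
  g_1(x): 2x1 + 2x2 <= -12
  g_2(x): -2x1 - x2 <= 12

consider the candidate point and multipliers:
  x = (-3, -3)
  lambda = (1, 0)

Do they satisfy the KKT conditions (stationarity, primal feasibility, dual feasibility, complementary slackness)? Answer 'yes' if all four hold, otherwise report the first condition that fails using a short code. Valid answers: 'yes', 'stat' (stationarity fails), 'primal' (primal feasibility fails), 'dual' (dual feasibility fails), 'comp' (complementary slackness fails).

Gradient of f: grad f(x) = Q x + c = (-2, -2)
Constraint values g_i(x) = a_i^T x - b_i:
  g_1((-3, -3)) = 0
  g_2((-3, -3)) = -3
Stationarity residual: grad f(x) + sum_i lambda_i a_i = (0, 0)
  -> stationarity OK
Primal feasibility (all g_i <= 0): OK
Dual feasibility (all lambda_i >= 0): OK
Complementary slackness (lambda_i * g_i(x) = 0 for all i): OK

Verdict: yes, KKT holds.

yes


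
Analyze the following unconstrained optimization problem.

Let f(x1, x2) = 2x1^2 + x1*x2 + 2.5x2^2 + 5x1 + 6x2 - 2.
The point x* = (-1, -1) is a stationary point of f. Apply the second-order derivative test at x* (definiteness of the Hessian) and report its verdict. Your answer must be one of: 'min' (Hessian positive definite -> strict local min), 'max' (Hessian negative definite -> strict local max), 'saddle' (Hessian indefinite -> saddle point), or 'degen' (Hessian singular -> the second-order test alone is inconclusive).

Compute the Hessian H = grad^2 f:
  H = [[4, 1], [1, 5]]
Verify stationarity: grad f(x*) = H x* + g = (0, 0).
Eigenvalues of H: 3.382, 5.618.
Both eigenvalues > 0, so H is positive definite -> x* is a strict local min.

min


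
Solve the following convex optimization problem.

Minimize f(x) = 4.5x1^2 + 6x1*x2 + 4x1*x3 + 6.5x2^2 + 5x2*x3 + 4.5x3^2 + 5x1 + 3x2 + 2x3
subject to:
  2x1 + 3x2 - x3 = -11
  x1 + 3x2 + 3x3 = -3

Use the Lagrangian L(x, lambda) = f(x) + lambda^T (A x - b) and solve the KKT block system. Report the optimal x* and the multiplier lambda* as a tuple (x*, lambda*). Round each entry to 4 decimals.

Form the Lagrangian:
  L(x, lambda) = (1/2) x^T Q x + c^T x + lambda^T (A x - b)
Stationarity (grad_x L = 0): Q x + c + A^T lambda = 0.
Primal feasibility: A x = b.

This gives the KKT block system:
  [ Q   A^T ] [ x     ]   [-c ]
  [ A    0  ] [ lambda ] = [ b ]

Solving the linear system:
  x*      = (-1.5166, -2.1153, 1.6208)
  lambda* = (6.3598, 2.1384)
  f(x*)   = 32.8427

x* = (-1.5166, -2.1153, 1.6208), lambda* = (6.3598, 2.1384)


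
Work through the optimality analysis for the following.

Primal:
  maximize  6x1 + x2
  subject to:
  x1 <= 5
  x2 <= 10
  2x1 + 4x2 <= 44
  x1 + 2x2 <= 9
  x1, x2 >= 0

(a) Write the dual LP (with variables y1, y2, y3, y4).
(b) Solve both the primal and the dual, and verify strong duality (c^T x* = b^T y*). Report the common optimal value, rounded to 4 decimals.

The standard primal-dual pair for 'max c^T x s.t. A x <= b, x >= 0' is:
  Dual:  min b^T y  s.t.  A^T y >= c,  y >= 0.

So the dual LP is:
  minimize  5y1 + 10y2 + 44y3 + 9y4
  subject to:
    y1 + 2y3 + y4 >= 6
    y2 + 4y3 + 2y4 >= 1
    y1, y2, y3, y4 >= 0

Solving the primal: x* = (5, 2).
  primal value c^T x* = 32.
Solving the dual: y* = (5.5, 0, 0, 0.5).
  dual value b^T y* = 32.
Strong duality: c^T x* = b^T y*. Confirmed.

32


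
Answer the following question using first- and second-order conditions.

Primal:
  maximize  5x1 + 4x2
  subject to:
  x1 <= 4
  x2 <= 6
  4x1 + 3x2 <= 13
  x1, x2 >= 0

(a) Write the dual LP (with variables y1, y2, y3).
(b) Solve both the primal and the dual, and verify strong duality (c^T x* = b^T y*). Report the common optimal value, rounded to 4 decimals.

The standard primal-dual pair for 'max c^T x s.t. A x <= b, x >= 0' is:
  Dual:  min b^T y  s.t.  A^T y >= c,  y >= 0.

So the dual LP is:
  minimize  4y1 + 6y2 + 13y3
  subject to:
    y1 + 4y3 >= 5
    y2 + 3y3 >= 4
    y1, y2, y3 >= 0

Solving the primal: x* = (0, 4.3333).
  primal value c^T x* = 17.3333.
Solving the dual: y* = (0, 0, 1.3333).
  dual value b^T y* = 17.3333.
Strong duality: c^T x* = b^T y*. Confirmed.

17.3333


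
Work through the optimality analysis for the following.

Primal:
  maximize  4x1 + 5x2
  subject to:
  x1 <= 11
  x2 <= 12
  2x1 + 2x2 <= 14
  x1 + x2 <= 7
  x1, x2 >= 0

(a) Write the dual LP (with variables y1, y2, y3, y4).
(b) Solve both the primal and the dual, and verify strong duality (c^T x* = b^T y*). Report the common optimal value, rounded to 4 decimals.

The standard primal-dual pair for 'max c^T x s.t. A x <= b, x >= 0' is:
  Dual:  min b^T y  s.t.  A^T y >= c,  y >= 0.

So the dual LP is:
  minimize  11y1 + 12y2 + 14y3 + 7y4
  subject to:
    y1 + 2y3 + y4 >= 4
    y2 + 2y3 + y4 >= 5
    y1, y2, y3, y4 >= 0

Solving the primal: x* = (0, 7).
  primal value c^T x* = 35.
Solving the dual: y* = (0, 0, 2.5, 0).
  dual value b^T y* = 35.
Strong duality: c^T x* = b^T y*. Confirmed.

35


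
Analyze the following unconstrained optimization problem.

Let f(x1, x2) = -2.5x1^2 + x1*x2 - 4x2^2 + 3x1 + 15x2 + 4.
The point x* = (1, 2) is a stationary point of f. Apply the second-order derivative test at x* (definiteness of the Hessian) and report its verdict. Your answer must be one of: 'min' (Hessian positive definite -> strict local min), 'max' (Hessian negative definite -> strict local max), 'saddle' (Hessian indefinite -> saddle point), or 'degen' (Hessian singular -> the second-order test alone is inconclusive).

Compute the Hessian H = grad^2 f:
  H = [[-5, 1], [1, -8]]
Verify stationarity: grad f(x*) = H x* + g = (0, 0).
Eigenvalues of H: -8.3028, -4.6972.
Both eigenvalues < 0, so H is negative definite -> x* is a strict local max.

max


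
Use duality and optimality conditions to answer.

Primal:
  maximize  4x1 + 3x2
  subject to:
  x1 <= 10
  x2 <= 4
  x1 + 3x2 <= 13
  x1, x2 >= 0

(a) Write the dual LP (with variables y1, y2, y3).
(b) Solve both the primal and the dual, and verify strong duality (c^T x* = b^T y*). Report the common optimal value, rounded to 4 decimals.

The standard primal-dual pair for 'max c^T x s.t. A x <= b, x >= 0' is:
  Dual:  min b^T y  s.t.  A^T y >= c,  y >= 0.

So the dual LP is:
  minimize  10y1 + 4y2 + 13y3
  subject to:
    y1 + y3 >= 4
    y2 + 3y3 >= 3
    y1, y2, y3 >= 0

Solving the primal: x* = (10, 1).
  primal value c^T x* = 43.
Solving the dual: y* = (3, 0, 1).
  dual value b^T y* = 43.
Strong duality: c^T x* = b^T y*. Confirmed.

43


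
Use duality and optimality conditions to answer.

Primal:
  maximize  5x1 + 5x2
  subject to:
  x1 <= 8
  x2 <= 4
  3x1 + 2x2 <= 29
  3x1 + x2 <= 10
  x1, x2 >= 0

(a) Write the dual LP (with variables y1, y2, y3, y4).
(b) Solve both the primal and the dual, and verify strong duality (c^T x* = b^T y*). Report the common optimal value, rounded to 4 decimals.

The standard primal-dual pair for 'max c^T x s.t. A x <= b, x >= 0' is:
  Dual:  min b^T y  s.t.  A^T y >= c,  y >= 0.

So the dual LP is:
  minimize  8y1 + 4y2 + 29y3 + 10y4
  subject to:
    y1 + 3y3 + 3y4 >= 5
    y2 + 2y3 + y4 >= 5
    y1, y2, y3, y4 >= 0

Solving the primal: x* = (2, 4).
  primal value c^T x* = 30.
Solving the dual: y* = (0, 3.3333, 0, 1.6667).
  dual value b^T y* = 30.
Strong duality: c^T x* = b^T y*. Confirmed.

30


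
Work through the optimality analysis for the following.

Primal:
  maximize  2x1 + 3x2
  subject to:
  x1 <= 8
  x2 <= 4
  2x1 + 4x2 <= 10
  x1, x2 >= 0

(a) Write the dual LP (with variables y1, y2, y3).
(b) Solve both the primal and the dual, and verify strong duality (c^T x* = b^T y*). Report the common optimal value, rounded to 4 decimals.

The standard primal-dual pair for 'max c^T x s.t. A x <= b, x >= 0' is:
  Dual:  min b^T y  s.t.  A^T y >= c,  y >= 0.

So the dual LP is:
  minimize  8y1 + 4y2 + 10y3
  subject to:
    y1 + 2y3 >= 2
    y2 + 4y3 >= 3
    y1, y2, y3 >= 0

Solving the primal: x* = (5, 0).
  primal value c^T x* = 10.
Solving the dual: y* = (0, 0, 1).
  dual value b^T y* = 10.
Strong duality: c^T x* = b^T y*. Confirmed.

10


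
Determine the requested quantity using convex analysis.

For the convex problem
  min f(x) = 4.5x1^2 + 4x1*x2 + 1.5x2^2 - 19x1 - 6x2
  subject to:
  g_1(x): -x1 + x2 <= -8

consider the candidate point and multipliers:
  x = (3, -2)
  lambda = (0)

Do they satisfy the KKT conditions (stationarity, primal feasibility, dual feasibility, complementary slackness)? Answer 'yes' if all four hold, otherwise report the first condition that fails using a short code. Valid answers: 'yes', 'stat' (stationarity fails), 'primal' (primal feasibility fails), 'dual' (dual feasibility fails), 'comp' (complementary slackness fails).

Gradient of f: grad f(x) = Q x + c = (0, 0)
Constraint values g_i(x) = a_i^T x - b_i:
  g_1((3, -2)) = 3
Stationarity residual: grad f(x) + sum_i lambda_i a_i = (0, 0)
  -> stationarity OK
Primal feasibility (all g_i <= 0): FAILS
Dual feasibility (all lambda_i >= 0): OK
Complementary slackness (lambda_i * g_i(x) = 0 for all i): OK

Verdict: the first failing condition is primal_feasibility -> primal.

primal


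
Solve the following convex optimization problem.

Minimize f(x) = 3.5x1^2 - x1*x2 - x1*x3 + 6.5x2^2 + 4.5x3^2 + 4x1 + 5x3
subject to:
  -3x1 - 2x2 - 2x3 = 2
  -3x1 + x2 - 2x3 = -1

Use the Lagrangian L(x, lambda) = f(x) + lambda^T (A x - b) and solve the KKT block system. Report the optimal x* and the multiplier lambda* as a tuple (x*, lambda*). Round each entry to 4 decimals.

Form the Lagrangian:
  L(x, lambda) = (1/2) x^T Q x + c^T x + lambda^T (A x - b)
Stationarity (grad_x L = 0): Q x + c + A^T lambda = 0.
Primal feasibility: A x = b.

This gives the KKT block system:
  [ Q   A^T ] [ x     ]   [-c ]
  [ A    0  ] [ lambda ] = [ b ]

Solving the linear system:
  x*      = (0.0826, -1, -0.124)
  lambda* = (-3.7273, 5.6281)
  f(x*)   = 6.3967

x* = (0.0826, -1, -0.124), lambda* = (-3.7273, 5.6281)


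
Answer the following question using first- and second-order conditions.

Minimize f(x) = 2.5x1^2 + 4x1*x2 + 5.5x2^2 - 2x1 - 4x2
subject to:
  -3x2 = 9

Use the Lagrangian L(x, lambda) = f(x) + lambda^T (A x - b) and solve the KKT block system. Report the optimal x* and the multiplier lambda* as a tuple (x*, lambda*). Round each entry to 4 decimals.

Form the Lagrangian:
  L(x, lambda) = (1/2) x^T Q x + c^T x + lambda^T (A x - b)
Stationarity (grad_x L = 0): Q x + c + A^T lambda = 0.
Primal feasibility: A x = b.

This gives the KKT block system:
  [ Q   A^T ] [ x     ]   [-c ]
  [ A    0  ] [ lambda ] = [ b ]

Solving the linear system:
  x*      = (2.8, -3)
  lambda* = (-8.6)
  f(x*)   = 41.9

x* = (2.8, -3), lambda* = (-8.6)


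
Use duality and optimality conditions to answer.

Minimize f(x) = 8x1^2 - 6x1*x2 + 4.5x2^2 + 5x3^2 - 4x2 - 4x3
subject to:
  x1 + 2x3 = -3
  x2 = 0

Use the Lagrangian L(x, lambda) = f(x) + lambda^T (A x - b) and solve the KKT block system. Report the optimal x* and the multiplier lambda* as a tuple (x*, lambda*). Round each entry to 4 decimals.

Form the Lagrangian:
  L(x, lambda) = (1/2) x^T Q x + c^T x + lambda^T (A x - b)
Stationarity (grad_x L = 0): Q x + c + A^T lambda = 0.
Primal feasibility: A x = b.

This gives the KKT block system:
  [ Q   A^T ] [ x     ]   [-c ]
  [ A    0  ] [ lambda ] = [ b ]

Solving the linear system:
  x*      = (-0.5135, 0, -1.2432)
  lambda* = (8.2162, 0.9189)
  f(x*)   = 14.8108

x* = (-0.5135, 0, -1.2432), lambda* = (8.2162, 0.9189)


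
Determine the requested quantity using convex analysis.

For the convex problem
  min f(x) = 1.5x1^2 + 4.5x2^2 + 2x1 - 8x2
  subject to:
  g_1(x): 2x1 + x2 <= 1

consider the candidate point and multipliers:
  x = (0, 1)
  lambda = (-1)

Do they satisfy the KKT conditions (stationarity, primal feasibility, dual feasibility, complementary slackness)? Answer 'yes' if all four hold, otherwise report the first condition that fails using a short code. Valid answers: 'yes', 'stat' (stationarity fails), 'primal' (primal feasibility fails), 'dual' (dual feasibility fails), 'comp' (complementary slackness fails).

Gradient of f: grad f(x) = Q x + c = (2, 1)
Constraint values g_i(x) = a_i^T x - b_i:
  g_1((0, 1)) = 0
Stationarity residual: grad f(x) + sum_i lambda_i a_i = (0, 0)
  -> stationarity OK
Primal feasibility (all g_i <= 0): OK
Dual feasibility (all lambda_i >= 0): FAILS
Complementary slackness (lambda_i * g_i(x) = 0 for all i): OK

Verdict: the first failing condition is dual_feasibility -> dual.

dual


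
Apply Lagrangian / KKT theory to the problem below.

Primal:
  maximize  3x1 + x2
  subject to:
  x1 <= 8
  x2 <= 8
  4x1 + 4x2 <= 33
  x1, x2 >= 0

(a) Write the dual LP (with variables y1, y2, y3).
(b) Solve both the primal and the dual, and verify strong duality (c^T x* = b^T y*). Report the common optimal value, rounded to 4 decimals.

The standard primal-dual pair for 'max c^T x s.t. A x <= b, x >= 0' is:
  Dual:  min b^T y  s.t.  A^T y >= c,  y >= 0.

So the dual LP is:
  minimize  8y1 + 8y2 + 33y3
  subject to:
    y1 + 4y3 >= 3
    y2 + 4y3 >= 1
    y1, y2, y3 >= 0

Solving the primal: x* = (8, 0.25).
  primal value c^T x* = 24.25.
Solving the dual: y* = (2, 0, 0.25).
  dual value b^T y* = 24.25.
Strong duality: c^T x* = b^T y*. Confirmed.

24.25


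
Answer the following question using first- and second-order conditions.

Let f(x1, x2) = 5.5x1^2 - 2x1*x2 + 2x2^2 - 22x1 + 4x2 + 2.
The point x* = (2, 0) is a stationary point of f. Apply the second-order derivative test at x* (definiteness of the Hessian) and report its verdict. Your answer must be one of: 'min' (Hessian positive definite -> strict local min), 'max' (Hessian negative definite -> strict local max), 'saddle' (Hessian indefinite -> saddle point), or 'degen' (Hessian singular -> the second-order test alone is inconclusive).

Compute the Hessian H = grad^2 f:
  H = [[11, -2], [-2, 4]]
Verify stationarity: grad f(x*) = H x* + g = (0, 0).
Eigenvalues of H: 3.4689, 11.5311.
Both eigenvalues > 0, so H is positive definite -> x* is a strict local min.

min


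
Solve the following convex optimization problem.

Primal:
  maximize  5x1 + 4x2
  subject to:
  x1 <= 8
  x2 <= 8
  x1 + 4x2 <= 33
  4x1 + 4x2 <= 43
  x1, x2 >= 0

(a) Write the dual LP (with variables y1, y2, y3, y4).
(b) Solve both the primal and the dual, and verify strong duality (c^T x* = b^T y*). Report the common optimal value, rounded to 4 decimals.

The standard primal-dual pair for 'max c^T x s.t. A x <= b, x >= 0' is:
  Dual:  min b^T y  s.t.  A^T y >= c,  y >= 0.

So the dual LP is:
  minimize  8y1 + 8y2 + 33y3 + 43y4
  subject to:
    y1 + y3 + 4y4 >= 5
    y2 + 4y3 + 4y4 >= 4
    y1, y2, y3, y4 >= 0

Solving the primal: x* = (8, 2.75).
  primal value c^T x* = 51.
Solving the dual: y* = (1, 0, 0, 1).
  dual value b^T y* = 51.
Strong duality: c^T x* = b^T y*. Confirmed.

51


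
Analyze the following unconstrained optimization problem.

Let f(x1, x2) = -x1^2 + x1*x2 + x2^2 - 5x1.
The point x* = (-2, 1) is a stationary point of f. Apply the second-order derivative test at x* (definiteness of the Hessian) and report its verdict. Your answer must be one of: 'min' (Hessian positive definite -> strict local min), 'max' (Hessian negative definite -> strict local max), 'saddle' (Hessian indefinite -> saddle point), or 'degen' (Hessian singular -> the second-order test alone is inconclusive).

Compute the Hessian H = grad^2 f:
  H = [[-2, 1], [1, 2]]
Verify stationarity: grad f(x*) = H x* + g = (0, 0).
Eigenvalues of H: -2.2361, 2.2361.
Eigenvalues have mixed signs, so H is indefinite -> x* is a saddle point.

saddle


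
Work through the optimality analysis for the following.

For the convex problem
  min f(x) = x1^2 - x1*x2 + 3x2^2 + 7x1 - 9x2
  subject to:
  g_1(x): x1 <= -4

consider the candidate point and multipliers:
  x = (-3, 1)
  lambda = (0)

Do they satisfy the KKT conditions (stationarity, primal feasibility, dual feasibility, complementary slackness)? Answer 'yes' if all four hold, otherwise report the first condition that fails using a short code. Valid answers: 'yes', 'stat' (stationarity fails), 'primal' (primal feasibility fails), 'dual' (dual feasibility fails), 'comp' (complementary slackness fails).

Gradient of f: grad f(x) = Q x + c = (0, 0)
Constraint values g_i(x) = a_i^T x - b_i:
  g_1((-3, 1)) = 1
Stationarity residual: grad f(x) + sum_i lambda_i a_i = (0, 0)
  -> stationarity OK
Primal feasibility (all g_i <= 0): FAILS
Dual feasibility (all lambda_i >= 0): OK
Complementary slackness (lambda_i * g_i(x) = 0 for all i): OK

Verdict: the first failing condition is primal_feasibility -> primal.

primal


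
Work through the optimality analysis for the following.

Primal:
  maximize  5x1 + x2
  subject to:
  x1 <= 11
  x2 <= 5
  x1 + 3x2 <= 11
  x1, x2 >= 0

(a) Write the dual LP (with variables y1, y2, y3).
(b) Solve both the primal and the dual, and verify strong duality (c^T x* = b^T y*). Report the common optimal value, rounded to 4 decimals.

The standard primal-dual pair for 'max c^T x s.t. A x <= b, x >= 0' is:
  Dual:  min b^T y  s.t.  A^T y >= c,  y >= 0.

So the dual LP is:
  minimize  11y1 + 5y2 + 11y3
  subject to:
    y1 + y3 >= 5
    y2 + 3y3 >= 1
    y1, y2, y3 >= 0

Solving the primal: x* = (11, 0).
  primal value c^T x* = 55.
Solving the dual: y* = (4.6667, 0, 0.3333).
  dual value b^T y* = 55.
Strong duality: c^T x* = b^T y*. Confirmed.

55


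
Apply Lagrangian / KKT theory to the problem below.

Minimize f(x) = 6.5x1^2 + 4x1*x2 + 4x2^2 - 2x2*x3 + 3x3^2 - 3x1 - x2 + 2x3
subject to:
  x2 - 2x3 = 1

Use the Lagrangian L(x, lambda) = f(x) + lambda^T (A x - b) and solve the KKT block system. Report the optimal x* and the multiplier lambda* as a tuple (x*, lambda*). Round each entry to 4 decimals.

Form the Lagrangian:
  L(x, lambda) = (1/2) x^T Q x + c^T x + lambda^T (A x - b)
Stationarity (grad_x L = 0): Q x + c + A^T lambda = 0.
Primal feasibility: A x = b.

This gives the KKT block system:
  [ Q   A^T ] [ x     ]   [-c ]
  [ A    0  ] [ lambda ] = [ b ]

Solving the linear system:
  x*      = (0.2515, -0.0675, -0.5337)
  lambda* = (-0.5337)
  f(x*)   = -0.6104

x* = (0.2515, -0.0675, -0.5337), lambda* = (-0.5337)


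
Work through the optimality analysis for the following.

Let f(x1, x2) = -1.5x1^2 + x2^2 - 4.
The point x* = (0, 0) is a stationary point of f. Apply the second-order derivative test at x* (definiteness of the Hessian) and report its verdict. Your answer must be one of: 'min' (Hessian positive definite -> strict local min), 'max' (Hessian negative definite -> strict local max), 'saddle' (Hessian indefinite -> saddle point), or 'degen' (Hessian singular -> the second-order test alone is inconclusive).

Compute the Hessian H = grad^2 f:
  H = [[-3, 0], [0, 2]]
Verify stationarity: grad f(x*) = H x* + g = (0, 0).
Eigenvalues of H: -3, 2.
Eigenvalues have mixed signs, so H is indefinite -> x* is a saddle point.

saddle


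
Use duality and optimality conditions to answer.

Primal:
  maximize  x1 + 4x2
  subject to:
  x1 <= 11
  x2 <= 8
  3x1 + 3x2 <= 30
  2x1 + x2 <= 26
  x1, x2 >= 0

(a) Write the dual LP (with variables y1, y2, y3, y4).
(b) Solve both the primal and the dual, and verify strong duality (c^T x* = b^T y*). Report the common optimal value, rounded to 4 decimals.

The standard primal-dual pair for 'max c^T x s.t. A x <= b, x >= 0' is:
  Dual:  min b^T y  s.t.  A^T y >= c,  y >= 0.

So the dual LP is:
  minimize  11y1 + 8y2 + 30y3 + 26y4
  subject to:
    y1 + 3y3 + 2y4 >= 1
    y2 + 3y3 + y4 >= 4
    y1, y2, y3, y4 >= 0

Solving the primal: x* = (2, 8).
  primal value c^T x* = 34.
Solving the dual: y* = (0, 3, 0.3333, 0).
  dual value b^T y* = 34.
Strong duality: c^T x* = b^T y*. Confirmed.

34


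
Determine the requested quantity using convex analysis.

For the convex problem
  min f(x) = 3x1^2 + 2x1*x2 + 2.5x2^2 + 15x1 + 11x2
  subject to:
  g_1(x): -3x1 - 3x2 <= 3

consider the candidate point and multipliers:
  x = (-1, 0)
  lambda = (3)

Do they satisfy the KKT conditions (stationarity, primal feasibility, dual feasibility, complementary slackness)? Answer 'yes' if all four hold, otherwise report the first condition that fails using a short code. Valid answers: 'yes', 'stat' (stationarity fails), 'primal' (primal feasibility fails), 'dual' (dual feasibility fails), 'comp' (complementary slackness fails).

Gradient of f: grad f(x) = Q x + c = (9, 9)
Constraint values g_i(x) = a_i^T x - b_i:
  g_1((-1, 0)) = 0
Stationarity residual: grad f(x) + sum_i lambda_i a_i = (0, 0)
  -> stationarity OK
Primal feasibility (all g_i <= 0): OK
Dual feasibility (all lambda_i >= 0): OK
Complementary slackness (lambda_i * g_i(x) = 0 for all i): OK

Verdict: yes, KKT holds.

yes


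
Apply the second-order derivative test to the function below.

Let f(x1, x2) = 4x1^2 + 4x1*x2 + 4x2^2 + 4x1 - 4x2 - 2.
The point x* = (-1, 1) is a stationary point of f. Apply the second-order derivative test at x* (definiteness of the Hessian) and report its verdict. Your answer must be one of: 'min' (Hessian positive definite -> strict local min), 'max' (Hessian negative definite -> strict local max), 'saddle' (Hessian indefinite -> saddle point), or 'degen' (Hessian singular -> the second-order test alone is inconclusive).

Compute the Hessian H = grad^2 f:
  H = [[8, 4], [4, 8]]
Verify stationarity: grad f(x*) = H x* + g = (0, 0).
Eigenvalues of H: 4, 12.
Both eigenvalues > 0, so H is positive definite -> x* is a strict local min.

min


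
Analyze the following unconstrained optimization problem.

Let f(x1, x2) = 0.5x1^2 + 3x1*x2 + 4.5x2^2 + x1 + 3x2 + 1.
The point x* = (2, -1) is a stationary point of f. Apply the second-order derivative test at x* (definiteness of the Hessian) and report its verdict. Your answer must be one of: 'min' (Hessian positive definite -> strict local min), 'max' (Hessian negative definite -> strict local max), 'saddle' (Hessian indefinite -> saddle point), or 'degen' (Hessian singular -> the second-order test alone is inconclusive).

Compute the Hessian H = grad^2 f:
  H = [[1, 3], [3, 9]]
Verify stationarity: grad f(x*) = H x* + g = (0, 0).
Eigenvalues of H: 0, 10.
H has a zero eigenvalue (singular; positive semidefinite but not definite), so H is neither positive definite, negative definite, nor indefinite. The second-order test alone is inconclusive -> degen.
(Indeed, f is constant along the null direction of H through x*, so x* is not a strict local extremum.)

degen


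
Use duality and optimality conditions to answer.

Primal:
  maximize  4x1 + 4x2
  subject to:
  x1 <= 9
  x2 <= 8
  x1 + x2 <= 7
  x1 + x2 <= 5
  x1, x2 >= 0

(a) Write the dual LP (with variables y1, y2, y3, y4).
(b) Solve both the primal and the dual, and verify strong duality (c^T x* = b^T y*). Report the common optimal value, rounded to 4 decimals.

The standard primal-dual pair for 'max c^T x s.t. A x <= b, x >= 0' is:
  Dual:  min b^T y  s.t.  A^T y >= c,  y >= 0.

So the dual LP is:
  minimize  9y1 + 8y2 + 7y3 + 5y4
  subject to:
    y1 + y3 + y4 >= 4
    y2 + y3 + y4 >= 4
    y1, y2, y3, y4 >= 0

Solving the primal: x* = (5, 0).
  primal value c^T x* = 20.
Solving the dual: y* = (0, 0, 0, 4).
  dual value b^T y* = 20.
Strong duality: c^T x* = b^T y*. Confirmed.

20


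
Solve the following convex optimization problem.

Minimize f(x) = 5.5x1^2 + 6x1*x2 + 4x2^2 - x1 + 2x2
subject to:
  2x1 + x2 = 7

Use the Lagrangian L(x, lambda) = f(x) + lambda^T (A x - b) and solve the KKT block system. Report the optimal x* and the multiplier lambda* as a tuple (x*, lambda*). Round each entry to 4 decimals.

Form the Lagrangian:
  L(x, lambda) = (1/2) x^T Q x + c^T x + lambda^T (A x - b)
Stationarity (grad_x L = 0): Q x + c + A^T lambda = 0.
Primal feasibility: A x = b.

This gives the KKT block system:
  [ Q   A^T ] [ x     ]   [-c ]
  [ A    0  ] [ lambda ] = [ b ]

Solving the linear system:
  x*      = (3.9474, -0.8947)
  lambda* = (-18.5263)
  f(x*)   = 61.9737

x* = (3.9474, -0.8947), lambda* = (-18.5263)


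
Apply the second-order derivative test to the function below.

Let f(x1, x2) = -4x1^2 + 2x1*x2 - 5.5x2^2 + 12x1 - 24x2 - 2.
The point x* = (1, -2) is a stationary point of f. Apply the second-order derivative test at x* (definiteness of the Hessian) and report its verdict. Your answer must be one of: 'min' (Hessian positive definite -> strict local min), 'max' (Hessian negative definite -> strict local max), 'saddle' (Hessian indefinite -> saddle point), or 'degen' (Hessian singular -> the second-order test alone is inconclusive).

Compute the Hessian H = grad^2 f:
  H = [[-8, 2], [2, -11]]
Verify stationarity: grad f(x*) = H x* + g = (0, 0).
Eigenvalues of H: -12, -7.
Both eigenvalues < 0, so H is negative definite -> x* is a strict local max.

max


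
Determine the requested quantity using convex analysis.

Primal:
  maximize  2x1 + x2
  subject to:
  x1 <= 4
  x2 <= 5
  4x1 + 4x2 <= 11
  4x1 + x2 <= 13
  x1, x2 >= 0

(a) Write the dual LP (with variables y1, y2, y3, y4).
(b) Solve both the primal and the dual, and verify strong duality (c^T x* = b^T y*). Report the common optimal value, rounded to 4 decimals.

The standard primal-dual pair for 'max c^T x s.t. A x <= b, x >= 0' is:
  Dual:  min b^T y  s.t.  A^T y >= c,  y >= 0.

So the dual LP is:
  minimize  4y1 + 5y2 + 11y3 + 13y4
  subject to:
    y1 + 4y3 + 4y4 >= 2
    y2 + 4y3 + y4 >= 1
    y1, y2, y3, y4 >= 0

Solving the primal: x* = (2.75, 0).
  primal value c^T x* = 5.5.
Solving the dual: y* = (0, 0, 0.5, 0).
  dual value b^T y* = 5.5.
Strong duality: c^T x* = b^T y*. Confirmed.

5.5


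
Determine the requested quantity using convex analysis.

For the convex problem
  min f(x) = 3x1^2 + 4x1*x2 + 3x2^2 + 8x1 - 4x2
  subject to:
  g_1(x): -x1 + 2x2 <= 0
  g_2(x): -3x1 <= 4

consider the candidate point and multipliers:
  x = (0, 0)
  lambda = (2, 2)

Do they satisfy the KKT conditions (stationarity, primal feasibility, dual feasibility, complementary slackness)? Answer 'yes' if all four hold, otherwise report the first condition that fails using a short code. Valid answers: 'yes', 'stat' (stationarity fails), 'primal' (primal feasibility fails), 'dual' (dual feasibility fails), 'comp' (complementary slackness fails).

Gradient of f: grad f(x) = Q x + c = (8, -4)
Constraint values g_i(x) = a_i^T x - b_i:
  g_1((0, 0)) = 0
  g_2((0, 0)) = -4
Stationarity residual: grad f(x) + sum_i lambda_i a_i = (0, 0)
  -> stationarity OK
Primal feasibility (all g_i <= 0): OK
Dual feasibility (all lambda_i >= 0): OK
Complementary slackness (lambda_i * g_i(x) = 0 for all i): FAILS

Verdict: the first failing condition is complementary_slackness -> comp.

comp


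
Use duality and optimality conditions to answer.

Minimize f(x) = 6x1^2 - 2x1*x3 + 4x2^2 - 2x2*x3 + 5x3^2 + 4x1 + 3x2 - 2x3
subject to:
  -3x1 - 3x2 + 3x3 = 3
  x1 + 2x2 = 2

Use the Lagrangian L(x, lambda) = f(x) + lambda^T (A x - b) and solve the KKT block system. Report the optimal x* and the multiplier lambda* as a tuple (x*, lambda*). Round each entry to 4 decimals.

Form the Lagrangian:
  L(x, lambda) = (1/2) x^T Q x + c^T x + lambda^T (A x - b)
Stationarity (grad_x L = 0): Q x + c + A^T lambda = 0.
Primal feasibility: A x = b.

This gives the KKT block system:
  [ Q   A^T ] [ x     ]   [-c ]
  [ A    0  ] [ lambda ] = [ b ]

Solving the linear system:
  x*      = (-0.2903, 1.1452, 1.8548)
  lambda* = (-4.9462, -11.6452)
  f(x*)   = 18.3468

x* = (-0.2903, 1.1452, 1.8548), lambda* = (-4.9462, -11.6452)


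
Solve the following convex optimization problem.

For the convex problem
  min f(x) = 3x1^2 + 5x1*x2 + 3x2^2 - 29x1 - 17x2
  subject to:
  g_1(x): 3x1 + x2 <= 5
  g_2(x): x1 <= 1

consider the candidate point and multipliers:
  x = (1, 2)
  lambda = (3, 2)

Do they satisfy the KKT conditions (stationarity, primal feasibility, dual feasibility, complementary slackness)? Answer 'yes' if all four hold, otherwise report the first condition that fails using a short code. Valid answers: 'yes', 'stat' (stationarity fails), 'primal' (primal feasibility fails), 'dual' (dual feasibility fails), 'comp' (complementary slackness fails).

Gradient of f: grad f(x) = Q x + c = (-13, 0)
Constraint values g_i(x) = a_i^T x - b_i:
  g_1((1, 2)) = 0
  g_2((1, 2)) = 0
Stationarity residual: grad f(x) + sum_i lambda_i a_i = (-2, 3)
  -> stationarity FAILS
Primal feasibility (all g_i <= 0): OK
Dual feasibility (all lambda_i >= 0): OK
Complementary slackness (lambda_i * g_i(x) = 0 for all i): OK

Verdict: the first failing condition is stationarity -> stat.

stat


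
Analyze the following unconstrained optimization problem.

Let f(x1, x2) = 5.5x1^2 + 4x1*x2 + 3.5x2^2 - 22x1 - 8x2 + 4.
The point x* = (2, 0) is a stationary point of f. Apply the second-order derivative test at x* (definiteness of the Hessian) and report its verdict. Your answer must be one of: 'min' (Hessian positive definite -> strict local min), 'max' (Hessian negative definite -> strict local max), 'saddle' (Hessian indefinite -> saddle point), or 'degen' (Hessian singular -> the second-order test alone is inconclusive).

Compute the Hessian H = grad^2 f:
  H = [[11, 4], [4, 7]]
Verify stationarity: grad f(x*) = H x* + g = (0, 0).
Eigenvalues of H: 4.5279, 13.4721.
Both eigenvalues > 0, so H is positive definite -> x* is a strict local min.

min


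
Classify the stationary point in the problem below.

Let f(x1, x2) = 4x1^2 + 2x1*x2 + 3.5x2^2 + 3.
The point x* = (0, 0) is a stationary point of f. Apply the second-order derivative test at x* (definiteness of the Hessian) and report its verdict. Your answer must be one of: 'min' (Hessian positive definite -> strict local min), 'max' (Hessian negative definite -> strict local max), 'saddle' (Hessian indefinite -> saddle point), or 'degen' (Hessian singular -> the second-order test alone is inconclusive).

Compute the Hessian H = grad^2 f:
  H = [[8, 2], [2, 7]]
Verify stationarity: grad f(x*) = H x* + g = (0, 0).
Eigenvalues of H: 5.4384, 9.5616.
Both eigenvalues > 0, so H is positive definite -> x* is a strict local min.

min


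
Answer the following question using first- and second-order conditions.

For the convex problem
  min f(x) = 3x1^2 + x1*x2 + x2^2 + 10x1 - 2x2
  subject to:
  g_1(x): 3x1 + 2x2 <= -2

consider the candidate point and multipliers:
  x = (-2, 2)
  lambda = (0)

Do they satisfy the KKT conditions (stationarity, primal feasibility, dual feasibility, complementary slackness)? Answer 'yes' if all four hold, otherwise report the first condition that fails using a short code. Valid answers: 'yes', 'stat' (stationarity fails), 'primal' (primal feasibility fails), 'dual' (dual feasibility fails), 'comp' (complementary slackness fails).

Gradient of f: grad f(x) = Q x + c = (0, 0)
Constraint values g_i(x) = a_i^T x - b_i:
  g_1((-2, 2)) = 0
Stationarity residual: grad f(x) + sum_i lambda_i a_i = (0, 0)
  -> stationarity OK
Primal feasibility (all g_i <= 0): OK
Dual feasibility (all lambda_i >= 0): OK
Complementary slackness (lambda_i * g_i(x) = 0 for all i): OK

Verdict: yes, KKT holds.

yes


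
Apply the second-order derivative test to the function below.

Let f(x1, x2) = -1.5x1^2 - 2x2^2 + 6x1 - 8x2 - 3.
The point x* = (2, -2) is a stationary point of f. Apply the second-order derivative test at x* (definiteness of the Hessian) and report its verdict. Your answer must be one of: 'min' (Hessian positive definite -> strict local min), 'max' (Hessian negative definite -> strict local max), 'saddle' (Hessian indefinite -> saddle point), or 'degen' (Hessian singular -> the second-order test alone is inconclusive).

Compute the Hessian H = grad^2 f:
  H = [[-3, 0], [0, -4]]
Verify stationarity: grad f(x*) = H x* + g = (0, 0).
Eigenvalues of H: -4, -3.
Both eigenvalues < 0, so H is negative definite -> x* is a strict local max.

max


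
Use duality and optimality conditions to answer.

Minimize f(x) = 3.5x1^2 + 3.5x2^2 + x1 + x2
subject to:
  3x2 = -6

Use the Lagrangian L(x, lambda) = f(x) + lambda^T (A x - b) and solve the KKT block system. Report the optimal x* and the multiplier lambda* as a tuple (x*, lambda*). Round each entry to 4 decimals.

Form the Lagrangian:
  L(x, lambda) = (1/2) x^T Q x + c^T x + lambda^T (A x - b)
Stationarity (grad_x L = 0): Q x + c + A^T lambda = 0.
Primal feasibility: A x = b.

This gives the KKT block system:
  [ Q   A^T ] [ x     ]   [-c ]
  [ A    0  ] [ lambda ] = [ b ]

Solving the linear system:
  x*      = (-0.1429, -2)
  lambda* = (4.3333)
  f(x*)   = 11.9286

x* = (-0.1429, -2), lambda* = (4.3333)


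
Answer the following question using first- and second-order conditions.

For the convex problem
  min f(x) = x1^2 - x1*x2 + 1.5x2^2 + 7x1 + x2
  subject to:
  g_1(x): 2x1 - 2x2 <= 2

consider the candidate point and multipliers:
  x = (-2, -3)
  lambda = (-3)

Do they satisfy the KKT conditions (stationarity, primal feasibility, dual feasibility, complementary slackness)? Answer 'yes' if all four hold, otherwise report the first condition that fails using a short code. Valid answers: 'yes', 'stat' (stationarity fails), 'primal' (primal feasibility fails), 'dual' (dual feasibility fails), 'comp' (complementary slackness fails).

Gradient of f: grad f(x) = Q x + c = (6, -6)
Constraint values g_i(x) = a_i^T x - b_i:
  g_1((-2, -3)) = 0
Stationarity residual: grad f(x) + sum_i lambda_i a_i = (0, 0)
  -> stationarity OK
Primal feasibility (all g_i <= 0): OK
Dual feasibility (all lambda_i >= 0): FAILS
Complementary slackness (lambda_i * g_i(x) = 0 for all i): OK

Verdict: the first failing condition is dual_feasibility -> dual.

dual
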